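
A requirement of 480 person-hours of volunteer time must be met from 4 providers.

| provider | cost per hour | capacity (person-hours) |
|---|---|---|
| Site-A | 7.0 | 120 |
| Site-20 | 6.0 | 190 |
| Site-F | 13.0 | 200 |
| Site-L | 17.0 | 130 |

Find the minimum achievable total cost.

Fill from the cheapest provider first.
Take 190 from Site-20 at 6.0 ; need 290 more.
Site-A (7.0): use full 120 ; 170 person-hours to go.
Site-F at 13.0: take 170 of its 200 ; requirement met.
Site-L: unused.
Cost = 190×6.0 + 120×7.0 + 170×13.0 = 4190.

4190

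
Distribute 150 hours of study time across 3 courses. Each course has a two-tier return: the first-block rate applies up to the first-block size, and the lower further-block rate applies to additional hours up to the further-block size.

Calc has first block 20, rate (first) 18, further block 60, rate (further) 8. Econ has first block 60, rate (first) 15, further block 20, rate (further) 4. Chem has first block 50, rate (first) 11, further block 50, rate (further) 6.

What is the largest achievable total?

1970

Treat each block as its own option and order by rate: Calc/tier1 18 > Econ/tier1 15 > Chem/tier1 11 > Calc/tier2 8 > Chem/tier2 6 > Econ/tier2 4.
Calc tier1 at 18: fill all 20 ; 130 left.
Econ tier1 at 15: fill all 60 ; 70 left.
Chem tier1 at 11: fill all 50 ; 20 left.
20 remain; put them into Calc tier2 at 8.
Total = 18×20 + 15×60 + 11×50 + 8×20 = 1970.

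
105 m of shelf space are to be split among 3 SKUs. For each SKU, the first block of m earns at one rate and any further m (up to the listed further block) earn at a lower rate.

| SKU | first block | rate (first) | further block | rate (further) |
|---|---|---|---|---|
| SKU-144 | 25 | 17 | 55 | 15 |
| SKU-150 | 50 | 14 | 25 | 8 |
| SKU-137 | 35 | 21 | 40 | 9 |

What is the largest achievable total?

Treat each block as its own option and order by rate: SKU-137/tier1 21 > SKU-144/tier1 17 > SKU-144/tier2 15 > SKU-150/tier1 14 > SKU-137/tier2 9 > SKU-150/tier2 8.
SKU-137 tier1 at 21: fill all 35 ; 70 left.
SKU-144/tier1 (17): +25 ; 45 left.
SKU-144/tier2: +45 of 55 at 15; pool empty.
Total = 21×35 + 17×25 + 15×45 = 1835.

1835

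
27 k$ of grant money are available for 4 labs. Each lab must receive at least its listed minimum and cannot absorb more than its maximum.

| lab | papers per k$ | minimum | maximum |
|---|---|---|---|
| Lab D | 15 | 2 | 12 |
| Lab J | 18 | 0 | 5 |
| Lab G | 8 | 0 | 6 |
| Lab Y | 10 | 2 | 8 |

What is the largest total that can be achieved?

Meeting every minimum uses 2+0+0+2 = 4 k$, leaving 23.
Order the labs by papers per k$: Lab J 18 > Lab D 15 > Lab Y 10 > Lab G 8.
Lab J takes 5 more to reach its cap of 5 — 18 left.
Give Lab D 10 more to hit its cap of 12 — 8 left.
Give Lab Y 6 more to hit its cap of 8 — 2 left.
Only 2 left; Lab G takes them to reach 2.
Total = 15×12 + 18×5 + 8×2 + 10×8 = 366.

366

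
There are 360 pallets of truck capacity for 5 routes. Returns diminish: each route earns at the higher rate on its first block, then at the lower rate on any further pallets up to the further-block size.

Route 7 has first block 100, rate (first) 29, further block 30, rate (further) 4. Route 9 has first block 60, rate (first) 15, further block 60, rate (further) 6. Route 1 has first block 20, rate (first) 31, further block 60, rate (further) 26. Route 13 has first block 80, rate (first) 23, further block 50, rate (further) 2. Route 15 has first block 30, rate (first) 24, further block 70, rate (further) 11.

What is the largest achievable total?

Treat each block as its own option and order by rate: Route 1/first 31 > Route 7/first 29 > Route 1/second 26 > Route 15/first 24 > Route 13/first 23 > Route 9/first 15 > Route 15/second 11 > Route 9/second 6 > Route 7/second 4 > Route 13/second 2.
Route 1/first (31): +20 — 340 left.
Route 7 first at 29: fill all 100 — 240 left.
Route 1 second at 26: fill all 60 — 180 left.
Route 15 first at 24: fill all 30 — 150 left.
Fill Route 13 first block (80 at 23) — 70 left.
Route 9 first at 15: fill all 60 — 10 left.
Route 15 second at 11: only 10 left, fill 10.
Total = 31×20 + 29×100 + 26×60 + 24×30 + 23×80 + 15×60 + 11×10 = 8650.

8650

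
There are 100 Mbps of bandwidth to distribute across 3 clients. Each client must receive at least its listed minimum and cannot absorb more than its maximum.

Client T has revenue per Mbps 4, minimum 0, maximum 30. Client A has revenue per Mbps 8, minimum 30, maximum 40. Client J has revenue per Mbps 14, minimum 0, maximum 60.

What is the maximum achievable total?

1160

Meeting every minimum uses 0+30+0 = 30 Mbps, leaving 70.
Rank by revenue per Mbps: Client J 14 > Client A 8 > Client T 4.
Client J takes 60 more to reach its cap of 60 — 10 left.
Give Client A 10 more to hit its cap of 40 — 0 left.
Total = 8×40 + 14×60 = 1160.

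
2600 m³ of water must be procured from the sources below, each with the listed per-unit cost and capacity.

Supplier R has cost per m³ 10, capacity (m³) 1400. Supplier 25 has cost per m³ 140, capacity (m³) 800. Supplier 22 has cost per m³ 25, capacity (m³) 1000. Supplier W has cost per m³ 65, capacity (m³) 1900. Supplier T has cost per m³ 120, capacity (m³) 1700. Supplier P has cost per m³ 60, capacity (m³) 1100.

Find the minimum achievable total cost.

51000

Fill from the cheapest source first.
Supplier R at 10: take all 1400 m³ — 1200 still needed.
Take 1000 from Supplier 22 at 25 — need 200 more.
Supplier P (60): take the remaining 200 — done.
Supplier W, Supplier T, Supplier 25: unused.
Cost = 1400×10 + 1000×25 + 200×60 = 51000.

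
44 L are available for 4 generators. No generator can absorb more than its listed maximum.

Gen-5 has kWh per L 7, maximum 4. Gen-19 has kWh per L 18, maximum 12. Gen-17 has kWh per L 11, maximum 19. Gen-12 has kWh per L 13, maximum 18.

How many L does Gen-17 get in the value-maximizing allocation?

14

Highest kWh per L first: Gen-19 18 > Gen-12 13 > Gen-17 11 > Gen-5 7.
Give Gen-19 12 to hit its cap of 12 ; 32 left.
Gen-12 takes 18 to reach its cap of 18 ; 14 left.
Gen-17 has room for 19 but only 14 remain, so it gets 14.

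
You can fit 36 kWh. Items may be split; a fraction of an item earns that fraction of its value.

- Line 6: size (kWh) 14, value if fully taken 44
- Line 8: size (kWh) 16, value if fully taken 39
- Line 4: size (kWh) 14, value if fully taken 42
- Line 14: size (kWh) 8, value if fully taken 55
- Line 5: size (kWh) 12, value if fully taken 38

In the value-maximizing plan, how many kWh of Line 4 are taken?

2

Best value per unit of size first: Line 14 55/8≈6.88, Line 5 38/12≈3.17, Line 6 44/14≈3.14, Line 4 42/14≈3, Line 8 39/16≈2.44.
All 8 kWh of Line 14 fit (value 55) — 28 remain.
All 12 kWh of Line 5 fit (value 38) — 16 remain.
Line 6: take in full, 14 kWh for value 44 — 2 left.
Only 2 kWh remain; take 2/14 of Line 4 for value 42×2/14 = 6.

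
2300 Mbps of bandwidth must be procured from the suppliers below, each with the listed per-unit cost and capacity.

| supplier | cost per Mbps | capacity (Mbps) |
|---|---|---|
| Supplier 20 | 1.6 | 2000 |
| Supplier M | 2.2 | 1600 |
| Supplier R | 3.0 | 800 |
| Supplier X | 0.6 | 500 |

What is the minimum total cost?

3180

Cheapest first:
Supplier X (0.6): use full 500 → 1800 Mbps to go.
Supplier 20 (1.6): take the remaining 1800 → done.
Supplier M, Supplier R: unused.
Cost = 500×0.6 + 1800×1.6 = 3180.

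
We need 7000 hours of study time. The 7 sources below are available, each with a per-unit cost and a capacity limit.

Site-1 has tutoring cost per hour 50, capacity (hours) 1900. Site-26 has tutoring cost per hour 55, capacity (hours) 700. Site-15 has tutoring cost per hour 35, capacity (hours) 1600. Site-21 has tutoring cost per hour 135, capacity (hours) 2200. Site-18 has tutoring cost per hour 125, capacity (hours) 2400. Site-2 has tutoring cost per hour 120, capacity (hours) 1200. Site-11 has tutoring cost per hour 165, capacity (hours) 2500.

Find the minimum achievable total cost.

533500

Use sources in increasing cost order.
Take 1600 from Site-15 at 35 — need 5400 more.
Site-1 (50): use full 1900 — 3500 hours to go.
Site-26 (55): use full 700 — 2800 hours to go.
Site-2 at 120: take all 1200 hours — 1600 still needed.
Site-18 (125): take the remaining 1600 — done.
Site-21, Site-11: unused.
Cost = 1600×35 + 1900×50 + 700×55 + 1200×120 + 1600×125 = 533500.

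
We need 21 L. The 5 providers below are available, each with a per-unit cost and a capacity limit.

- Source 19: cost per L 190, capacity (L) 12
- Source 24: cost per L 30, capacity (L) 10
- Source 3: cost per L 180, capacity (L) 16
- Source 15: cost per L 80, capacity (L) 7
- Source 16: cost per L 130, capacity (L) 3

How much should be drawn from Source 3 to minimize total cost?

Fill from the cheapest provider first.
Source 24 at 30: take all 10 L — 11 still needed.
Take 7 from Source 15 at 80 — need 4 more.
Source 16 (130): use full 3 — 1 L to go.
Source 3 at 180: take 1 of its 16 — requirement met.
Source 19: unused.

1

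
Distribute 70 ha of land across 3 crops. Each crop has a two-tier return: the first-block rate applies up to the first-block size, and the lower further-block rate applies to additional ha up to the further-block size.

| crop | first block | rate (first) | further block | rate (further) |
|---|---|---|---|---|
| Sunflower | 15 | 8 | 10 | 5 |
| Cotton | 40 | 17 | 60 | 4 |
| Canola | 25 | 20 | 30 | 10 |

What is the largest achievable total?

Treat each block as its own option and order by rate: Canola/T1 20 > Cotton/T1 17 > Canola/T2 10 > Sunflower/T1 8 > Sunflower/T2 5 > Cotton/T2 4.
Canola T1 at 20: fill all 25 — 45 left.
Cotton/T1 (17): +40 — 5 left.
Canola T2 at 10: only 5 left, fill 5.
Total = 20×25 + 17×40 + 10×5 = 1230.

1230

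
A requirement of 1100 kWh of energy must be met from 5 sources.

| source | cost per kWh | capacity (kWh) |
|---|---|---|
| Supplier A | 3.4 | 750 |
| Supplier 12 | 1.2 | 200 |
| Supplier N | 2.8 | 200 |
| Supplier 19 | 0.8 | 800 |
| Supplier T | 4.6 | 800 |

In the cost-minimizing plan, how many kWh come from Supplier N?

Use sources in increasing cost order.
Supplier 19 at 0.8: take all 800 kWh → 300 still needed.
Supplier 12 (1.2): use full 200 → 100 kWh to go.
Supplier N (2.8): take the remaining 100 → done.
Supplier A, Supplier T: unused.

100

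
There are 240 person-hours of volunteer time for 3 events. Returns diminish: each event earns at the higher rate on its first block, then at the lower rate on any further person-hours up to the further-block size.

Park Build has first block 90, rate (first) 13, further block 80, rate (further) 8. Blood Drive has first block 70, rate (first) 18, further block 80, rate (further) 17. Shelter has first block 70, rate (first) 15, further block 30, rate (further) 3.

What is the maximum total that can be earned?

3930

Treat each block as its own option and order by rate: Blood Drive/T1 18 > Blood Drive/T2 17 > Shelter/T1 15 > Park Build/T1 13 > Park Build/T2 8 > Shelter/T2 3.
Blood Drive/T1 (18): +70 — 170 left.
Fill Blood Drive T2 block (80 at 17) — 90 left.
Shelter T1 at 15: fill all 70 — 20 left.
Park Build/T1: +20 of 90 at 13; pool empty.
Total = 18×70 + 17×80 + 15×70 + 13×20 = 3930.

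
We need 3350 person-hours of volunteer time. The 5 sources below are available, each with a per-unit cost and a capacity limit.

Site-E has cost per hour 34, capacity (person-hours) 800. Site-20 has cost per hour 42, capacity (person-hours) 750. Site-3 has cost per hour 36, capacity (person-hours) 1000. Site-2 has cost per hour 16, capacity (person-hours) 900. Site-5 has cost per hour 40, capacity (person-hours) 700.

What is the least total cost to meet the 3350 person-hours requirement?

103600

Cheapest first:
Site-2 at 16: take all 900 person-hours — 2450 still needed.
Site-E (34): use full 800 — 1650 person-hours to go.
Site-3 at 36: take all 1000 person-hours — 650 still needed.
Site-5 (40): take the remaining 650 — done.
Site-20: unused.
Cost = 900×16 + 800×34 + 1000×36 + 650×40 = 103600.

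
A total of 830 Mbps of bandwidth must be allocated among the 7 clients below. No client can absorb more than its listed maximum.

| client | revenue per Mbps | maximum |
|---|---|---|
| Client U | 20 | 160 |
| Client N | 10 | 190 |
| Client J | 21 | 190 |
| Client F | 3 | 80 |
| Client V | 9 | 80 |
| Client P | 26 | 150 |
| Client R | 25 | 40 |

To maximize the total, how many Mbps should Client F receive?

Highest revenue per Mbps first: Client P 26 > Client R 25 > Client J 21 > Client U 20 > Client N 10 > Client V 9 > Client F 3.
Client P: +150 to 150 (cap) — 680 left.
Client R: +40 to 40 (cap) — 640 left.
Client J: +190 to 190 (cap) — 450 left.
Give Client U 160 to hit its cap of 160 — 290 left.
Client N takes 190 to reach its cap of 190 — 100 left.
Client V: +80 to 80 (cap) — 20 left.
Client F has room for 80 but only 20 remain, so it gets 20.

20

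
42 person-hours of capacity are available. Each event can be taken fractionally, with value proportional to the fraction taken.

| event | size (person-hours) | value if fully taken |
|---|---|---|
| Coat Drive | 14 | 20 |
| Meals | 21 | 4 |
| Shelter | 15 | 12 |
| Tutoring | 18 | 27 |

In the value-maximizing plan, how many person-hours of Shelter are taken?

Sort by value density: Tutoring 27/18≈1.5, Coat Drive 20/14≈1.43, Shelter 12/15≈0.8, Meals 4/21≈0.19.
Take all of Tutoring (18 person-hours, value 27) → 24 person-hours left.
All 14 person-hours of Coat Drive fit (value 20) → 10 remain.
10 person-hours left: a 10/15 share of Shelter gives 12×10/15 = 8.

10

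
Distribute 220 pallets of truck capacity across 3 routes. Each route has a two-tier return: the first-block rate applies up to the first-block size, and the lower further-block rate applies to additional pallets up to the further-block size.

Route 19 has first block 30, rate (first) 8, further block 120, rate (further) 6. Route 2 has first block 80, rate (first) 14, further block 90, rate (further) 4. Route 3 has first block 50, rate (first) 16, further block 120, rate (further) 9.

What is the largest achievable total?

2730

Order all 6 blocks by rate: Route 3/tier1 16 > Route 2/tier1 14 > Route 3/tier2 9 > Route 19/tier1 8 > Route 19/tier2 6 > Route 2/tier2 4.
Fill Route 3 tier1 block (50 at 16) → 170 left.
Fill Route 2 tier1 block (80 at 14) → 90 left.
90 remain; put them into Route 3 tier2 at 9.
Total = 16×50 + 14×80 + 9×90 = 2730.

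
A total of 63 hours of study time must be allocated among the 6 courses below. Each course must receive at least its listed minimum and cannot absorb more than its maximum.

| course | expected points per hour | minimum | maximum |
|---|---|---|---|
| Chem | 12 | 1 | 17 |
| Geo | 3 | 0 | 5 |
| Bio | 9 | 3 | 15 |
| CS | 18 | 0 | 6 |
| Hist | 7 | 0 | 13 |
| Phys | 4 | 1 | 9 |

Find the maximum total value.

583

Meeting every minimum uses 1+0+3+0+0+1 = 5 hours, leaving 58.
Highest expected points per hour first: CS 18 > Chem 12 > Bio 9 > Hist 7 > Phys 4 > Geo 3.
Give CS 6 more to hit its cap of 6 — 52 left.
Chem takes 16 more to reach its cap of 17 — 36 left.
Bio: +12 to 15 (cap) — 24 left.
Hist: +13 to 13 (cap) — 11 left.
Phys: +8 to 9 (cap) — 3 left.
Geo: +3 (room for 5) → 3. Pool exhausted.
Total = 12×17 + 3×3 + 9×15 + 18×6 + 7×13 + 4×9 = 583.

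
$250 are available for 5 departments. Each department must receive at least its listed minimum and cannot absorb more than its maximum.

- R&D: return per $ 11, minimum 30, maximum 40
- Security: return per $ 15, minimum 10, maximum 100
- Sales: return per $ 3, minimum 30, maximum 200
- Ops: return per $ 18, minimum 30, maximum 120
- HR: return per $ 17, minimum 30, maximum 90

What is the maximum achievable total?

Meeting every minimum uses 30+10+30+30+30 = 130 $, leaving 120.
Highest return per $ first: Ops 18 > HR 17 > Security 15 > R&D 11 > Sales 3.
Ops: +90 to 120 (cap) ; 30 left.
Only 30 left; HR takes them to reach 60.
Total = 11×30 + 15×10 + 3×30 + 18×120 + 17×60 = 3750.

3750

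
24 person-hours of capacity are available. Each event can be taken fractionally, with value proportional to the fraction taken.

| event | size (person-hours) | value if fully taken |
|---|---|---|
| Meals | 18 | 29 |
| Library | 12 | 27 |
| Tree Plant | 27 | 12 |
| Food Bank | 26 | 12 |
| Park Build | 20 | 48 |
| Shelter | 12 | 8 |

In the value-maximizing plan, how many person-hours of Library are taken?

Best value per unit of size first: Park Build 48/20≈2.4, Library 27/12≈2.25, Meals 29/18≈1.61, Shelter 8/12≈0.667, Food Bank 12/26≈0.462, Tree Plant 12/27≈0.444.
All 20 person-hours of Park Build fit (value 48) → 4 remain.
4 person-hours left: a 4/12 share of Library gives 27×4/12 = 9.

4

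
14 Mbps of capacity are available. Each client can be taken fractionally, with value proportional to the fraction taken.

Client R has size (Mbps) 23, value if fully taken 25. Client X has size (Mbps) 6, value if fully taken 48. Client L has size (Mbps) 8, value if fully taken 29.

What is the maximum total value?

77

Best value per unit of size first: Client X 48/6≈8, Client L 29/8≈3.62, Client R 25/23≈1.09.
Take all of Client X (6 Mbps, value 48) — 8 Mbps left.
Take all of Client L (8 Mbps, value 29) — 0 Mbps left.
Total value = 77.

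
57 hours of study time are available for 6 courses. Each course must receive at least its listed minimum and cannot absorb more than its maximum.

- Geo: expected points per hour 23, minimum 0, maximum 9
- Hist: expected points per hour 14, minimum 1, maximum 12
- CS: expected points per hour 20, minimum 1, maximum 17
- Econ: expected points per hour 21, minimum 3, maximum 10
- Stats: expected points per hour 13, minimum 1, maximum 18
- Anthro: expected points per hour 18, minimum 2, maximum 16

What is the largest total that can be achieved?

1114

Meeting every minimum uses 0+1+1+3+1+2 = 8 hours, leaving 49.
Order the courses by expected points per hour: Geo 23 > Econ 21 > CS 20 > Anthro 18 > Hist 14 > Stats 13.
Geo takes 9 more to reach its cap of 9 — 40 left.
Econ: +7 to 10 (cap) — 33 left.
CS: +16 to 17 (cap) — 17 left.
Give Anthro 14 more to hit its cap of 16 — 3 left.
Hist: +3 (room for 11) → 4. Pool exhausted.
Total = 23×9 + 14×4 + 20×17 + 21×10 + 13×1 + 18×16 = 1114.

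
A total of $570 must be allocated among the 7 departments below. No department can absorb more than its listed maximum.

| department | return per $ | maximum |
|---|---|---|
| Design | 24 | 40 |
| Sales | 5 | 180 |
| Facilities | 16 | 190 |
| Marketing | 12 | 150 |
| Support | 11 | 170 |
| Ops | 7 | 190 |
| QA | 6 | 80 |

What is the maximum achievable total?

Highest return per $ first: Design 24 > Facilities 16 > Marketing 12 > Support 11 > Ops 7 > QA 6 > Sales 5.
Design takes 40 to reach its cap of 40 — 530 left.
Facilities takes 190 to reach its cap of 190 — 340 left.
Marketing takes 150 to reach its cap of 150 — 190 left.
Give Support 170 to hit its cap of 170 — 20 left.
Only 20 left; Ops takes them to reach 20.
Total = 24×40 + 16×190 + 12×150 + 11×170 + 7×20 = 7810.

7810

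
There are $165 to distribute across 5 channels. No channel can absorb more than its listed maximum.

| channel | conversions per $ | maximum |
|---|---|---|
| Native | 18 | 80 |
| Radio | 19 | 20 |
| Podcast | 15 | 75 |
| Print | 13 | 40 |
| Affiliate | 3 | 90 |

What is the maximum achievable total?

Order the channels by conversions per $: Radio 19 > Native 18 > Podcast 15 > Print 13 > Affiliate 3.
Give Radio 20 to hit its cap of 20 → 145 left.
Native takes 80 to reach its cap of 80 → 65 left.
Podcast: +65 (room for 75) → 65. Pool exhausted.
Total = 18×80 + 19×20 + 15×65 = 2795.

2795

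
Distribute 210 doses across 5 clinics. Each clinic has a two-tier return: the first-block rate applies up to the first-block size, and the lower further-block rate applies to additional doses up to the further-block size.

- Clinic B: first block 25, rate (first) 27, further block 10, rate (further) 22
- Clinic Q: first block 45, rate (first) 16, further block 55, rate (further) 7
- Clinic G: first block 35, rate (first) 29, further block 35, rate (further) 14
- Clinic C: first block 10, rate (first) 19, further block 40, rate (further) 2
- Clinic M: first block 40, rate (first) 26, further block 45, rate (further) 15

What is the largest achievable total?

4535

Order all 10 blocks by rate: Clinic G/tier1 29 > Clinic B/tier1 27 > Clinic M/tier1 26 > Clinic B/tier2 22 > Clinic C/tier1 19 > Clinic Q/tier1 16 > Clinic M/tier2 15 > Clinic G/tier2 14 > Clinic Q/tier2 7 > Clinic C/tier2 2.
Clinic G/tier1 (29): +35 ; 175 left.
Clinic B tier1 at 27: fill all 25 ; 150 left.
Clinic M/tier1 (26): +40 ; 110 left.
Fill Clinic B tier2 block (10 at 22) ; 100 left.
Clinic C tier1 at 19: fill all 10 ; 90 left.
Fill Clinic Q tier1 block (45 at 16) ; 45 left.
Clinic M tier2 at 15: fill all 45 ; 0 left.
Total = 29×35 + 27×25 + 26×40 + 22×10 + 19×10 + 16×45 + 15×45 = 4535.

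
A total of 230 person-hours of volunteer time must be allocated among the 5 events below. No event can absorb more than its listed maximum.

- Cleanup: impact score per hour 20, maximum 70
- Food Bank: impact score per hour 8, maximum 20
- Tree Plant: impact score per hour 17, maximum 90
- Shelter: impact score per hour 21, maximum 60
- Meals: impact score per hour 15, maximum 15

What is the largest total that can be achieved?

Highest impact score per hour first: Shelter 21 > Cleanup 20 > Tree Plant 17 > Meals 15 > Food Bank 8.
Give Shelter 60 to hit its cap of 60 ; 170 left.
Cleanup takes 70 to reach its cap of 70 ; 100 left.
Give Tree Plant 90 to hit its cap of 90 ; 10 left.
Meals has room for 15 but only 10 remain, so it gets 10.
Total = 20×70 + 17×90 + 21×60 + 15×10 = 4340.

4340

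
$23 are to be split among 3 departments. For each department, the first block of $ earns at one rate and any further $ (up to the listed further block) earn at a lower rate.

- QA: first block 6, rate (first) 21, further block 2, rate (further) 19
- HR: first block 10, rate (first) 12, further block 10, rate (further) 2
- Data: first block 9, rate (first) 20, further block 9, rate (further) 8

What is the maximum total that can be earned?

Rank every tier by rate: QA/first 21 > Data/first 20 > QA/second 19 > HR/first 12 > Data/second 8 > HR/second 2.
QA first at 21: fill all 6 → 17 left.
Fill Data first block (9 at 20) → 8 left.
Fill QA second block (2 at 19) → 6 left.
HR/first: +6 of 10 at 12; pool empty.
Total = 21×6 + 20×9 + 19×2 + 12×6 = 416.

416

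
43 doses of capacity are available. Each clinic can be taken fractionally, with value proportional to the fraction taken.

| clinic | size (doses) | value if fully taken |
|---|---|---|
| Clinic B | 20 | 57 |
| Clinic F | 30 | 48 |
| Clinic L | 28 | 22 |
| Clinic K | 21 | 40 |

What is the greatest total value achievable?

Rank by value-to-size ratio: Clinic B 57/20≈2.85, Clinic K 40/21≈1.9, Clinic F 48/30≈1.6, Clinic L 22/28≈0.786.
All 20 doses of Clinic B fit (value 57) ; 23 remain.
Clinic K: take in full, 21 doses for value 40 ; 2 left.
2 doses left: a 2/30 share of Clinic F gives 48×2/30 = 3.2.
Total value = 100.2.

100.2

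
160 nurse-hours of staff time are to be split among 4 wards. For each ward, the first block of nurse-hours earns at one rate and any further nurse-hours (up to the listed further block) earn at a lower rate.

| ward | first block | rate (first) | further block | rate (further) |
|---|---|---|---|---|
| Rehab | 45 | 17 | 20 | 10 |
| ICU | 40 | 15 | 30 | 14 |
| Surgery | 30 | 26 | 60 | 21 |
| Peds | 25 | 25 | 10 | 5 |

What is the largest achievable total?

3430

Treat each block as its own option and order by rate: Surgery/tier1 26 > Peds/tier1 25 > Surgery/tier2 21 > Rehab/tier1 17 > ICU/tier1 15 > ICU/tier2 14 > Rehab/tier2 10 > Peds/tier2 5.
Fill Surgery tier1 block (30 at 26) ; 130 left.
Peds/tier1 (25): +25 ; 105 left.
Surgery tier2 at 21: fill all 60 ; 45 left.
Rehab tier1 at 17: fill all 45 ; 0 left.
Total = 26×30 + 25×25 + 21×60 + 17×45 = 3430.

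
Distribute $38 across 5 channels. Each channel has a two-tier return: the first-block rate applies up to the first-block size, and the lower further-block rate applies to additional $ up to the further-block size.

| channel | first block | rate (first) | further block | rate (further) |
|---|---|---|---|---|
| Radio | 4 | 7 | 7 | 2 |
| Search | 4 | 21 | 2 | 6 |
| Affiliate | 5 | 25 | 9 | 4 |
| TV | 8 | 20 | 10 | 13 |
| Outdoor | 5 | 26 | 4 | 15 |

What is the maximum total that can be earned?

703

Rank every tier by rate: Outdoor/first 26 > Affiliate/first 25 > Search/first 21 > TV/first 20 > Outdoor/second 15 > TV/second 13 > Radio/first 7 > Search/second 6 > Affiliate/second 4 > Radio/second 2.
Outdoor/first (26): +5 — 33 left.
Fill Affiliate first block (5 at 25) — 28 left.
Search first at 21: fill all 4 — 24 left.
Fill TV first block (8 at 20) — 16 left.
Outdoor second at 15: fill all 4 — 12 left.
TV/second (13): +10 — 2 left.
2 remain; put them into Radio first at 7.
Total = 26×5 + 25×5 + 21×4 + 20×8 + 15×4 + 13×10 + 7×2 = 703.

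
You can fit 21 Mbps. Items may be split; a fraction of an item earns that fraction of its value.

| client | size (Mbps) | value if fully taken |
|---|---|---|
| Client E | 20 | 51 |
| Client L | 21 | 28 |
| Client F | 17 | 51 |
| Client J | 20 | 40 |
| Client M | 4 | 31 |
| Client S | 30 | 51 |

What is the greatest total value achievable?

Rank by value-to-size ratio: Client M 31/4≈7.75, Client F 51/17≈3, Client E 51/20≈2.55, Client J 40/20≈2, Client S 51/30≈1.7, Client L 28/21≈1.33.
Take all of Client M (4 Mbps, value 31) → 17 Mbps left.
All 17 Mbps of Client F fit (value 51) → 0 remain.
Total value = 82.

82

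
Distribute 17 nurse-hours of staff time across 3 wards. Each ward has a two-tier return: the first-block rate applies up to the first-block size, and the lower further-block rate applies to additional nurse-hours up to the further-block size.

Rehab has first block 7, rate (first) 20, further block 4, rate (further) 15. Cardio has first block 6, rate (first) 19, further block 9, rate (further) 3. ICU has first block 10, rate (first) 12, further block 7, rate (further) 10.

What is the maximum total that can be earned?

314

Rank every tier by rate: Rehab/tier1 20 > Cardio/tier1 19 > Rehab/tier2 15 > ICU/tier1 12 > ICU/tier2 10 > Cardio/tier2 3.
Fill Rehab tier1 block (7 at 20) → 10 left.
Cardio/tier1 (19): +6 → 4 left.
Rehab tier2 at 15: fill all 4 → 0 left.
Total = 20×7 + 19×6 + 15×4 = 314.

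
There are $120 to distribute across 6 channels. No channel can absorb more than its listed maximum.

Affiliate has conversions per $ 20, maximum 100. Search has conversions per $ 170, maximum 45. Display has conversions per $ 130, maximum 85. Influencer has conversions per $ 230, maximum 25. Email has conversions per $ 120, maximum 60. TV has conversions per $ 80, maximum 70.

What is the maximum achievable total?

19900

Rank by conversions per $: Influencer 230 > Search 170 > Display 130 > Email 120 > TV 80 > Affiliate 20.
Give Influencer 25 to hit its cap of 25 ; 95 left.
Search takes 45 to reach its cap of 45 ; 50 left.
Display has room for 85 but only 50 remain, so it gets 50.
Total = 170×45 + 130×50 + 230×25 = 19900.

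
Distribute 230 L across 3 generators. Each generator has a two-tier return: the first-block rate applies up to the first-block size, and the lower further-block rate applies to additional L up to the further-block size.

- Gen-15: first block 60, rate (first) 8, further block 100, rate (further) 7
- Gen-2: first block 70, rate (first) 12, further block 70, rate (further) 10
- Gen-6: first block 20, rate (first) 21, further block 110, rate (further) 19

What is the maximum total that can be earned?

3650

Order all 6 blocks by rate: Gen-6/first 21 > Gen-6/second 19 > Gen-2/first 12 > Gen-2/second 10 > Gen-15/first 8 > Gen-15/second 7.
Gen-6 first at 21: fill all 20 — 210 left.
Gen-6/second (19): +110 — 100 left.
Fill Gen-2 first block (70 at 12) — 30 left.
30 remain; put them into Gen-2 second at 10.
Total = 21×20 + 19×110 + 12×70 + 10×30 = 3650.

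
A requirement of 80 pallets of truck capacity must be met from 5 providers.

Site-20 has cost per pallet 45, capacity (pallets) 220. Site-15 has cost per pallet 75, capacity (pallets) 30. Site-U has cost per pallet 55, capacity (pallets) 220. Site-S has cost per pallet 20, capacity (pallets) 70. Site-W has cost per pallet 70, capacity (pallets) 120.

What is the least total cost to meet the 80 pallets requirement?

Cheapest first:
Site-S (20): use full 70 → 10 pallets to go.
Take 10 from Site-20 at 45 to finish.
Site-U, Site-W, Site-15: unused.
Cost = 70×20 + 10×45 = 1850.

1850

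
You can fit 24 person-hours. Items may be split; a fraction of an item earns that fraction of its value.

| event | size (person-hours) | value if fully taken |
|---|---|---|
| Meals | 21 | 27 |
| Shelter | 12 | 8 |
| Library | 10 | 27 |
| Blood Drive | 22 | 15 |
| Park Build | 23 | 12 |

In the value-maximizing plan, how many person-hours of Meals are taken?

Rank by value-to-size ratio: Library 27/10≈2.7, Meals 27/21≈1.29, Blood Drive 15/22≈0.682, Shelter 8/12≈0.667, Park Build 12/23≈0.522.
Take all of Library (10 person-hours, value 27) → 14 person-hours left.
Only 14 person-hours remain; take 14/21 of Meals for value 27×14/21 = 18.

14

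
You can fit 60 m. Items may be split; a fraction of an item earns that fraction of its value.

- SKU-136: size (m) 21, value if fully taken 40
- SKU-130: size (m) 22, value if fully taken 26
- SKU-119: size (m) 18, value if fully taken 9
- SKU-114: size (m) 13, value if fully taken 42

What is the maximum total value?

110

Rank by value-to-size ratio: SKU-114 42/13≈3.23, SKU-136 40/21≈1.9, SKU-130 26/22≈1.18, SKU-119 9/18≈0.5.
Take all of SKU-114 (13 m, value 42) → 47 m left.
SKU-136: take in full, 21 m for value 40 → 26 left.
All 22 m of SKU-130 fit (value 26) → 4 remain.
Fill the last 4 m with part of SKU-119: 4/18 of it earns 2.
Total value = 110.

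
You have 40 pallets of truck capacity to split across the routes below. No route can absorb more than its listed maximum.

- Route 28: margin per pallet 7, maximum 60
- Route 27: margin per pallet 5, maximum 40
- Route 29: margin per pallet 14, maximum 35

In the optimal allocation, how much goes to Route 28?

5

Highest margin per pallet first: Route 29 14 > Route 28 7 > Route 27 5.
Route 29: +35 to 35 (cap) ; 5 left.
Route 28: +5 (room for 60) → 5. Pool exhausted.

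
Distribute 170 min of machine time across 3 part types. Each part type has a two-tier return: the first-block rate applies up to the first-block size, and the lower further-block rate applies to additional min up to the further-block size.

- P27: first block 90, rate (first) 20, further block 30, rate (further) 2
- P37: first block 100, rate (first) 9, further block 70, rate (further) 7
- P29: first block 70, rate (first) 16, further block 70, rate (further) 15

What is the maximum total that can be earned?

Order all 6 blocks by rate: P27/T1 20 > P29/T1 16 > P29/T2 15 > P37/T1 9 > P37/T2 7 > P27/T2 2.
P27/T1 (20): +90 → 80 left.
Fill P29 T1 block (70 at 16) → 10 left.
P29 T2 at 15: only 10 left, fill 10.
Total = 20×90 + 16×70 + 15×10 = 3070.

3070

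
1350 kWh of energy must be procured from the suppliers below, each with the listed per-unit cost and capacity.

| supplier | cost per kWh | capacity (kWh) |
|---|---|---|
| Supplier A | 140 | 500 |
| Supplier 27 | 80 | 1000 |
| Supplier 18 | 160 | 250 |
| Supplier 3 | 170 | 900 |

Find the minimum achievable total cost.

129000

Fill from the cheapest supplier first.
Supplier 27 at 80: take all 1000 kWh — 350 still needed.
Supplier A (140): take the remaining 350 — done.
Supplier 18, Supplier 3: unused.
Cost = 1000×80 + 350×140 = 129000.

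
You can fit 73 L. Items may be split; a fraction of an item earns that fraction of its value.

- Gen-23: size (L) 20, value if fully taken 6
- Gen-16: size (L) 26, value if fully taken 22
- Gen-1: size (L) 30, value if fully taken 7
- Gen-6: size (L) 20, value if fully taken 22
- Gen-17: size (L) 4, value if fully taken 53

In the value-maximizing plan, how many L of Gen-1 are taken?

Rank by value-to-size ratio: Gen-17 53/4≈13.2, Gen-6 22/20≈1.1, Gen-16 22/26≈0.846, Gen-23 6/20≈0.3, Gen-1 7/30≈0.233.
Take all of Gen-17 (4 L, value 53) — 69 L left.
Take all of Gen-6 (20 L, value 22) — 49 L left.
Gen-16: take in full, 26 L for value 22 — 23 left.
Gen-23: take in full, 20 L for value 6 — 3 left.
Only 3 L remain; take 3/30 of Gen-1 for value 7×3/30 = 0.7.

3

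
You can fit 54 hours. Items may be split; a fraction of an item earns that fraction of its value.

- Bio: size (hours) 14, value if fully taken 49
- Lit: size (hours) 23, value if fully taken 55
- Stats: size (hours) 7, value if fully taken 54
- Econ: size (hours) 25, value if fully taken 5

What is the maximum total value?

Rank by value-to-size ratio: Stats 54/7≈7.71, Bio 49/14≈3.5, Lit 55/23≈2.39, Econ 5/25≈0.2.
All 7 hours of Stats fit (value 54) → 47 remain.
All 14 hours of Bio fit (value 49) → 33 remain.
Take all of Lit (23 hours, value 55) → 10 hours left.
Fill the last 10 hours with part of Econ: 10/25 of it earns 2.
Total value = 160.

160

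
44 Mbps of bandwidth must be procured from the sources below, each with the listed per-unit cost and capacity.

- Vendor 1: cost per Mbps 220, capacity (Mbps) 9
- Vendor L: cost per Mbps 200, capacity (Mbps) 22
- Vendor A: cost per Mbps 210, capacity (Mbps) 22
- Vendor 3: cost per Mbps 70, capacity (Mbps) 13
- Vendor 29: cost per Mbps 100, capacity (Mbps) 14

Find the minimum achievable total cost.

Fill from the cheapest source first.
Vendor 3 at 70: take all 13 Mbps — 31 still needed.
Vendor 29 at 100: take all 14 Mbps — 17 still needed.
Vendor L (200): take the remaining 17 — done.
Vendor A, Vendor 1: unused.
Cost = 13×70 + 14×100 + 17×200 = 5710.

5710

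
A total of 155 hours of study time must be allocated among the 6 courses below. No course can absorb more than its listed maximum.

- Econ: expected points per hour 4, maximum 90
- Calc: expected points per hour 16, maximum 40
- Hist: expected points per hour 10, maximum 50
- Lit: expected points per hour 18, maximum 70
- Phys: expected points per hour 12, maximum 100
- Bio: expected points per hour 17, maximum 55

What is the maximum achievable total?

Rank by expected points per hour: Lit 18 > Bio 17 > Calc 16 > Phys 12 > Hist 10 > Econ 4.
Lit: +70 to 70 (cap) ; 85 left.
Bio: +55 to 55 (cap) ; 30 left.
Calc has room for 40 but only 30 remain, so it gets 30.
Total = 16×30 + 18×70 + 17×55 = 2675.

2675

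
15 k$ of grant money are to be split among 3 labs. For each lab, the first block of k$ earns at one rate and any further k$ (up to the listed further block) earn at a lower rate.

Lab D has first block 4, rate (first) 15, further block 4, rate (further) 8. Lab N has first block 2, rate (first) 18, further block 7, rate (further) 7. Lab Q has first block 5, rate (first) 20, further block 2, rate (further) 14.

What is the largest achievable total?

240

Rank every tier by rate: Lab Q/tier1 20 > Lab N/tier1 18 > Lab D/tier1 15 > Lab Q/tier2 14 > Lab D/tier2 8 > Lab N/tier2 7.
Lab Q/tier1 (20): +5 — 10 left.
Lab N tier1 at 18: fill all 2 — 8 left.
Lab D tier1 at 15: fill all 4 — 4 left.
Lab Q/tier2 (14): +2 — 2 left.
Lab D/tier2: +2 of 4 at 8; pool empty.
Total = 20×5 + 18×2 + 15×4 + 14×2 + 8×2 = 240.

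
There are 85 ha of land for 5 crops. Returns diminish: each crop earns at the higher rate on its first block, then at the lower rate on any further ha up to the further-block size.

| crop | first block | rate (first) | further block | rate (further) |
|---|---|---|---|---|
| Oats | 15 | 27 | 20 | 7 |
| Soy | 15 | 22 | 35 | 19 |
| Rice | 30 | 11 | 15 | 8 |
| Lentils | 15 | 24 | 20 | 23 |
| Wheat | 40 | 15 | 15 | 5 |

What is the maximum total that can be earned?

Treat each block as its own option and order by rate: Oats/T1 27 > Lentils/T1 24 > Lentils/T2 23 > Soy/T1 22 > Soy/T2 19 > Wheat/T1 15 > Rice/T1 11 > Rice/T2 8 > Oats/T2 7 > Wheat/T2 5.
Oats/T1 (27): +15 ; 70 left.
Lentils T1 at 24: fill all 15 ; 55 left.
Fill Lentils T2 block (20 at 23) ; 35 left.
Soy/T1 (22): +15 ; 20 left.
Soy T2 at 19: only 20 left, fill 20.
Total = 27×15 + 24×15 + 23×20 + 22×15 + 19×20 = 1935.

1935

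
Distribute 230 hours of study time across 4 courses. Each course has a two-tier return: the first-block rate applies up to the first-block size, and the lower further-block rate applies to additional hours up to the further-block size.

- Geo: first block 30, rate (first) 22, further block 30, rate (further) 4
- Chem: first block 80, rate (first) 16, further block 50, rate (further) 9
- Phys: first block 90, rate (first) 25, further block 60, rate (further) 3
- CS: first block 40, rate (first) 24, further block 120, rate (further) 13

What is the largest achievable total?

Treat each block as its own option and order by rate: Phys/tier1 25 > CS/tier1 24 > Geo/tier1 22 > Chem/tier1 16 > CS/tier2 13 > Chem/tier2 9 > Geo/tier2 4 > Phys/tier2 3.
Phys/tier1 (25): +90 ; 140 left.
Fill CS tier1 block (40 at 24) ; 100 left.
Geo/tier1 (22): +30 ; 70 left.
70 remain; put them into Chem tier1 at 16.
Total = 25×90 + 24×40 + 22×30 + 16×70 = 4990.

4990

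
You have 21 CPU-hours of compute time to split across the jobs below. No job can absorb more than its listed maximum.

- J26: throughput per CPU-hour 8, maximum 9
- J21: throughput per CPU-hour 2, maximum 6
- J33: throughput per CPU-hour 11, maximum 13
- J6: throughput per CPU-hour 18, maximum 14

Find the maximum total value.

Rank by throughput per CPU-hour: J6 18 > J33 11 > J26 8 > J21 2.
Give J6 14 to hit its cap of 14 — 7 left.
J33 has room for 13 but only 7 remain, so it gets 7.
Total = 11×7 + 18×14 = 329.

329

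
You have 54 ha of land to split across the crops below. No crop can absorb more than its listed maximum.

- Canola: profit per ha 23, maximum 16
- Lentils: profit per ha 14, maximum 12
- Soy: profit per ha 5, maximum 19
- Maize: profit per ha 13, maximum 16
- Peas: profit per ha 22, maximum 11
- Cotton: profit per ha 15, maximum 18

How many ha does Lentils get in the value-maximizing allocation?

Highest profit per ha first: Canola 23 > Peas 22 > Cotton 15 > Lentils 14 > Maize 13 > Soy 5.
Give Canola 16 to hit its cap of 16 → 38 left.
Peas: +11 to 11 (cap) → 27 left.
Cotton takes 18 to reach its cap of 18 → 9 left.
Lentils: +9 (room for 12) → 9. Pool exhausted.

9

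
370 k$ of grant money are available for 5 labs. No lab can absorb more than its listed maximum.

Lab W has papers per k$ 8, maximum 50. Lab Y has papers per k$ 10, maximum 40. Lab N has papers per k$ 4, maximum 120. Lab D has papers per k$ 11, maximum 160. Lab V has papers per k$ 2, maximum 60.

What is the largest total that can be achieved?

Highest papers per k$ first: Lab D 11 > Lab Y 10 > Lab W 8 > Lab N 4 > Lab V 2.
Lab D: +160 to 160 (cap) — 210 left.
Lab Y takes 40 to reach its cap of 40 — 170 left.
Lab W: +50 to 50 (cap) — 120 left.
Lab N takes 120 to reach its cap of 120 — 0 left.
Total = 8×50 + 10×40 + 4×120 + 11×160 = 3040.

3040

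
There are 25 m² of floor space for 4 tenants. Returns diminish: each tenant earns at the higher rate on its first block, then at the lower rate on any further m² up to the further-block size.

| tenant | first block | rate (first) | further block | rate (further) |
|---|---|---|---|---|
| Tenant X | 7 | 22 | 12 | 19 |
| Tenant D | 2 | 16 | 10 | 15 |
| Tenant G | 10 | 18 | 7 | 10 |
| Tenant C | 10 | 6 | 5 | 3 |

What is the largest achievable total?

Treat each block as its own option and order by rate: Tenant X/T1 22 > Tenant X/T2 19 > Tenant G/T1 18 > Tenant D/T1 16 > Tenant D/T2 15 > Tenant G/T2 10 > Tenant C/T1 6 > Tenant C/T2 3.
Fill Tenant X T1 block (7 at 22) → 18 left.
Fill Tenant X T2 block (12 at 19) → 6 left.
6 remain; put them into Tenant G T1 at 18.
Total = 22×7 + 19×12 + 18×6 = 490.

490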